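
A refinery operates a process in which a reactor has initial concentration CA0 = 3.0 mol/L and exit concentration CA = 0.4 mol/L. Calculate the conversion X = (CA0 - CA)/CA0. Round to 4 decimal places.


X = (CA0 - CA) / CA0
X = (3.0 - 0.4) / 3.0
X = 2.6 / 3.0
X = 0.8667


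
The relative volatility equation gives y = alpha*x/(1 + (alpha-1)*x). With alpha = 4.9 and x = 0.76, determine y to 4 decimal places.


y = alpha*x / (1 + (alpha-1)*x)
y = 4.9*0.76 / (1 + (4.9-1)*0.76)
y = 3.724 / (1 + 2.964)
y = 3.724 / 3.964
y = 0.9395


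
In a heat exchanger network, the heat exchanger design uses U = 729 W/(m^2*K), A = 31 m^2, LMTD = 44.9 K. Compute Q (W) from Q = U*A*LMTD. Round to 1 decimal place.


Q = U * A * LMTD
Q = 729 * 31 * 44.9
Q = 1014695.1 W


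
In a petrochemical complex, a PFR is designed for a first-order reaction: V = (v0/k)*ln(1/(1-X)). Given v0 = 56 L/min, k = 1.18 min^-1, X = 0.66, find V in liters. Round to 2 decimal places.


V = (v0/k) * ln(1/(1-X))
V = (56/1.18) * ln(1/(1-0.66))
V = 47.457627 * ln(2.941176)
V = 47.457627 * 1.07881
V = 51.20 L


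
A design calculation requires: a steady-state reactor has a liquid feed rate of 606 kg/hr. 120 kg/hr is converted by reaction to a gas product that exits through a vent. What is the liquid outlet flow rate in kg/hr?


Steady-state mass balance on the main outlet: F_out = F_in - F_removed
F_out = 606 - 120
F_out = 486 kg/hr


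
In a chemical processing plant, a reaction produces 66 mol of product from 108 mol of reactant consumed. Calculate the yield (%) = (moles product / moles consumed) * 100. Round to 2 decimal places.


Yield = (moles product / moles consumed) * 100%
Yield = (66 / 108) * 100
Yield = 0.6111 * 100
Yield = 61.11%


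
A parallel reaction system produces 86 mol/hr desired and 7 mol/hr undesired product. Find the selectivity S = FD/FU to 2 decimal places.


S = desired product rate / undesired product rate
S = 86 / 7
S = 12.29


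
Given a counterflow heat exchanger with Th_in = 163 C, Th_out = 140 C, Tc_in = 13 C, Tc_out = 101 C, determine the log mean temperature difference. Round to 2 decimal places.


dT1 = Th_in - Tc_out = 163 - 101 = 62
dT2 = Th_out - Tc_in = 140 - 13 = 127
LMTD = (dT1 - dT2) / ln(dT1/dT2)
LMTD = (62 - 127) / ln(62/127)
LMTD = 90.65 K


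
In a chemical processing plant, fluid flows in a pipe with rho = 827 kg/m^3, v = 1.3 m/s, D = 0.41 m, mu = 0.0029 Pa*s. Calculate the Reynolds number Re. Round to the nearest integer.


Re = rho * v * D / mu
Re = 827 * 1.3 * 0.41 / 0.0029
Re = 440.791 / 0.0029
Re = 151997


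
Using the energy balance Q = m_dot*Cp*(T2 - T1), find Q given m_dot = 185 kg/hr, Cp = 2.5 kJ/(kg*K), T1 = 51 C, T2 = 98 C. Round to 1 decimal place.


Q = m_dot * Cp * (T2 - T1)
Q = 185 * 2.5 * (98 - 51)
Q = 185 * 2.5 * 47
Q = 21737.5 kJ/hr


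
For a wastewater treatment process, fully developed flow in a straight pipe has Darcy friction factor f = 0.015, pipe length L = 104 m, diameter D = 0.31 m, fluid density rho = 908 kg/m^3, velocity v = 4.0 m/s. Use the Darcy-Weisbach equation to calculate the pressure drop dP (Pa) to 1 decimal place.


dP = f * (L/D) * (rho*v^2/2)
dP = 0.015 * (104/0.31) * (908*4.0^2/2)
L/D = 335.48387097
rho*v^2/2 = 908*16.0/2 = 7264.0
dP = 0.015 * 335.48387097 * 7264.0
dP = 36554.3 Pa


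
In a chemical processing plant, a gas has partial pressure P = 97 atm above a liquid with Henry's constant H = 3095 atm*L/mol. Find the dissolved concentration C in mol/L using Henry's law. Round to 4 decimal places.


C = P / H
C = 97 / 3095
C = 0.0313 mol/L


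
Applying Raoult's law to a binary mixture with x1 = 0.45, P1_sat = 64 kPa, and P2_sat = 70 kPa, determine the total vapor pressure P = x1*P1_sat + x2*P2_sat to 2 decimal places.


P = x1*P1_sat + x2*P2_sat
x2 = 1 - x1 = 1 - 0.45 = 0.55
P = 0.45*64 + 0.55*70
P = 28.8 + 38.5
P = 67.30 kPa


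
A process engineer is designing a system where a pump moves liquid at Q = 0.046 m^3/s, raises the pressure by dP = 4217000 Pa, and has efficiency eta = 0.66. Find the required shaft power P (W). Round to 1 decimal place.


P = Q * dP / eta
P = 0.046 * 4217000 / 0.66
P = 193982.0 / 0.66
P = 293912.1 W


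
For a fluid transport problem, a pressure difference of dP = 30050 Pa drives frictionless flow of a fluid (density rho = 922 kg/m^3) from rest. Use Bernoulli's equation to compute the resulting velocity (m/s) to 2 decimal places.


v = sqrt(2*dP/rho)
v = sqrt(2*30050/922)
v = sqrt(65.184382)
v = 8.07 m/s


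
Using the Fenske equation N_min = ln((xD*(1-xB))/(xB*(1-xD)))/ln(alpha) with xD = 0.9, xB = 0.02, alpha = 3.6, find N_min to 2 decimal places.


N_min = ln((xD*(1-xB))/(xB*(1-xD))) / ln(alpha)
Numerator inside ln: 0.882 / 0.002 = 441.0
ln(441.0) = 6.089045
ln(alpha) = ln(3.6) = 1.280934
N_min = 6.089045 / 1.280934 = 4.75


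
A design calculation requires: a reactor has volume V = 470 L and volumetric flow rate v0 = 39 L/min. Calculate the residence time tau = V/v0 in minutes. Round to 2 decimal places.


tau = V / v0
tau = 470 / 39
tau = 12.05 min


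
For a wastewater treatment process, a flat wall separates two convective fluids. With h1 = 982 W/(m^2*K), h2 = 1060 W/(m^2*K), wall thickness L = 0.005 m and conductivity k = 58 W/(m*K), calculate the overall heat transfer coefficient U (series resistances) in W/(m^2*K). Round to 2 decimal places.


1/U = 1/h1 + L/k + 1/h2
1/U = 1/982 + 0.005/58 + 1/1060
1/U = 0.0010183299 + 8.62069e-05 + 0.0009433962
1/U = 0.002047933
U = 488.30 W/(m^2*K)


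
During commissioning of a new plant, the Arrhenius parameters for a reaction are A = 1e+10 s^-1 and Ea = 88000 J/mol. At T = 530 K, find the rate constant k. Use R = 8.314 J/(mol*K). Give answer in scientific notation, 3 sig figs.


k = A * exp(-Ea/(R*T))
k = 1e+10 * exp(-88000 / (8.314 * 530))
k = 1e+10 * exp(-19.970861)
k = 2.12e+01


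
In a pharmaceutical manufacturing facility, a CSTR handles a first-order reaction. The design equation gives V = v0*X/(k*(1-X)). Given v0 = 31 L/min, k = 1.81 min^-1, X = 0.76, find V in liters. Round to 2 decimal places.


V = v0 * X / (k * (1 - X))
V = 31 * 0.76 / (1.81 * (1 - 0.76))
V = 23.56 / (1.81 * 0.24)
V = 23.56 / 0.4344
V = 54.24 L


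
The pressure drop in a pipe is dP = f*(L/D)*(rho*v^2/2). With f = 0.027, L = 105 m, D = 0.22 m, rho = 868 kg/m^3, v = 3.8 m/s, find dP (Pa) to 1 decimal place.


dP = f * (L/D) * (rho*v^2/2)
dP = 0.027 * (105/0.22) * (868*3.8^2/2)
L/D = 477.27272727
rho*v^2/2 = 868*14.44/2 = 6266.96
dP = 0.027 * 477.27272727 * 6266.96
dP = 80758.3 Pa


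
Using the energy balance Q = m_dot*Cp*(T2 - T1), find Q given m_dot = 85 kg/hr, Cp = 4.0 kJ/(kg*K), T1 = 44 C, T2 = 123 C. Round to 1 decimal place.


Q = m_dot * Cp * (T2 - T1)
Q = 85 * 4.0 * (123 - 44)
Q = 85 * 4.0 * 79
Q = 26860.0 kJ/hr


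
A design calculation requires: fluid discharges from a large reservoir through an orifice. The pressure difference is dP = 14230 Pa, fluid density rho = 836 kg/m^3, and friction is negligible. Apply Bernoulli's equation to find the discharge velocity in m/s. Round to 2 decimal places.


v = sqrt(2*dP/rho)
v = sqrt(2*14230/836)
v = sqrt(34.043062)
v = 5.83 m/s


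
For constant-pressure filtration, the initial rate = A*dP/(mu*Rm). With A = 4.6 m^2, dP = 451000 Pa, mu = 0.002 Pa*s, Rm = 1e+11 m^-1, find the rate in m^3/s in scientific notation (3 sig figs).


rate = A * dP / (mu * Rm)
rate = 4.6 * 451000 / (0.002 * 1e+11)
rate = 2074600.0 / 2.000e+08
rate = 1.04e-02 m^3/s


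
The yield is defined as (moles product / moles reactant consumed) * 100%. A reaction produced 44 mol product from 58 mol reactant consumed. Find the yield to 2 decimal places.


Yield = (moles product / moles consumed) * 100%
Yield = (44 / 58) * 100
Yield = 0.7586 * 100
Yield = 75.86%


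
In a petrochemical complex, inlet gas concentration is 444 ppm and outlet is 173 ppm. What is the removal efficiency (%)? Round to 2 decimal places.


Efficiency = (G_in - G_out) / G_in * 100%
Efficiency = (444 - 173) / 444 * 100
Efficiency = 271 / 444 * 100
Efficiency = 61.04%


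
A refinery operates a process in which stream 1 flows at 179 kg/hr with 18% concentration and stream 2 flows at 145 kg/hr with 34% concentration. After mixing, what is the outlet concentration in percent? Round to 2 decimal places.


Mass balance on solute: F1*x1 + F2*x2 = F3*x3
F3 = F1 + F2 = 179 + 145 = 324 kg/hr
x3 = (F1*x1 + F2*x2)/F3
x3 = (179*0.18 + 145*0.34) / 324
x3 = 25.16%


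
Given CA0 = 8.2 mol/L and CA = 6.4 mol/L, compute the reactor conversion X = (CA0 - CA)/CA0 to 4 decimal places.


X = (CA0 - CA) / CA0
X = (8.2 - 6.4) / 8.2
X = 1.8 / 8.2
X = 0.2195


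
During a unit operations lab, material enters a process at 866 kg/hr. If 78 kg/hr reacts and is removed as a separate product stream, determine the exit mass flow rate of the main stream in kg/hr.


Steady-state mass balance on the main outlet: F_out = F_in - F_removed
F_out = 866 - 78
F_out = 788 kg/hr


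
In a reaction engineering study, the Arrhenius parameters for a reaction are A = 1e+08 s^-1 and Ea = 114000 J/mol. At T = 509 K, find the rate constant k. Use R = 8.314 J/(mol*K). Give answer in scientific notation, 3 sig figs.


k = A * exp(-Ea/(R*T))
k = 1e+08 * exp(-114000 / (8.314 * 509))
k = 1e+08 * exp(-26.938726)
k = 2.00e-04


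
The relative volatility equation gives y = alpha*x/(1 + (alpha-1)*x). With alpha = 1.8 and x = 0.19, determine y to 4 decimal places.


y = alpha*x / (1 + (alpha-1)*x)
y = 1.8*0.19 / (1 + (1.8-1)*0.19)
y = 0.342 / (1 + 0.152)
y = 0.342 / 1.152
y = 0.2969


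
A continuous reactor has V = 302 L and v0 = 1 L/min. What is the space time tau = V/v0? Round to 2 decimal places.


tau = V / v0
tau = 302 / 1
tau = 302.00 min


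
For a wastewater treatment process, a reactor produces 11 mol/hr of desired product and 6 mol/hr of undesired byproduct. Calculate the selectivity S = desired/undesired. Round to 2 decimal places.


S = desired product rate / undesired product rate
S = 11 / 6
S = 1.83


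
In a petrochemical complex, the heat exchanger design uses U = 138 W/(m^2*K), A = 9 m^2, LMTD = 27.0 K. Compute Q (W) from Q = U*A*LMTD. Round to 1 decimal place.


Q = U * A * LMTD
Q = 138 * 9 * 27.0
Q = 33534.0 W


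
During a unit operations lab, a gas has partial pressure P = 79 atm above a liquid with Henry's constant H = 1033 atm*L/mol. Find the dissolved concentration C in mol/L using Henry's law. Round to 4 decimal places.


C = P / H
C = 79 / 1033
C = 0.0765 mol/L


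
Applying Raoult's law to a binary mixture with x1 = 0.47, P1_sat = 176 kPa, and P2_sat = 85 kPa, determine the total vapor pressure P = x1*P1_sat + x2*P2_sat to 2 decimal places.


P = x1*P1_sat + x2*P2_sat
x2 = 1 - x1 = 1 - 0.47 = 0.53
P = 0.47*176 + 0.53*85
P = 82.72 + 45.05
P = 127.77 kPa


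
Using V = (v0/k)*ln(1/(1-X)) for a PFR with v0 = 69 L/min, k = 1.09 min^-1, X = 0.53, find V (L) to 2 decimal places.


V = (v0/k) * ln(1/(1-X))
V = (69/1.09) * ln(1/(1-0.53))
V = 63.302752 * ln(2.12766)
V = 63.302752 * 0.755023
V = 47.80 L


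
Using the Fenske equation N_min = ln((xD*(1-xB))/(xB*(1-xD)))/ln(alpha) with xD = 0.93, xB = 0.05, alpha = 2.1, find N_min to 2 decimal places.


N_min = ln((xD*(1-xB))/(xB*(1-xD))) / ln(alpha)
Numerator inside ln: 0.8835 / 0.0035 = 252.428571
ln(252.428571) = 5.531128
ln(alpha) = ln(2.1) = 0.741937
N_min = 5.531128 / 0.741937 = 7.45


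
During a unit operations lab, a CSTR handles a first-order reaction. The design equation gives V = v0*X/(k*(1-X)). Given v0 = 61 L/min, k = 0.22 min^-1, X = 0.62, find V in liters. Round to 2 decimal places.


V = v0 * X / (k * (1 - X))
V = 61 * 0.62 / (0.22 * (1 - 0.62))
V = 37.82 / (0.22 * 0.38)
V = 37.82 / 0.0836
V = 452.39 L


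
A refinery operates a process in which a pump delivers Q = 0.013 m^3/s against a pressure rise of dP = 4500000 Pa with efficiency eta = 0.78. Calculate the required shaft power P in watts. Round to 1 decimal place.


P = Q * dP / eta
P = 0.013 * 4500000 / 0.78
P = 58500.0 / 0.78
P = 75000.0 W


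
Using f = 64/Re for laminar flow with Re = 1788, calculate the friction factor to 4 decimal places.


f = 64 / Re
f = 64 / 1788
f = 0.0358


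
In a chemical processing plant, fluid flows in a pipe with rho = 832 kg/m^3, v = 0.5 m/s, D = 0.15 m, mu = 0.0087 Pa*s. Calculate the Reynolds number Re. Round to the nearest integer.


Re = rho * v * D / mu
Re = 832 * 0.5 * 0.15 / 0.0087
Re = 62.4 / 0.0087
Re = 7172


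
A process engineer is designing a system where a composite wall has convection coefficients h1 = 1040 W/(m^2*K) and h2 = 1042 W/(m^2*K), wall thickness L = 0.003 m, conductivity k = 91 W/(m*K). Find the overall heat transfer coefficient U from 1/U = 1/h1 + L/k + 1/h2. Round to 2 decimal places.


1/U = 1/h1 + L/k + 1/h2
1/U = 1/1040 + 0.003/91 + 1/1042
1/U = 0.0009615385 + 3.2967e-05 + 0.0009596929
1/U = 0.0019541984
U = 511.72 W/(m^2*K)


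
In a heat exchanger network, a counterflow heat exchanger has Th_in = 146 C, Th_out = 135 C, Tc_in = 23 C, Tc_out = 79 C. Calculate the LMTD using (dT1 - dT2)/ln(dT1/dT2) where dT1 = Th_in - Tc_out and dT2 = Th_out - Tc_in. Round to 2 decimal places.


dT1 = Th_in - Tc_out = 146 - 79 = 67
dT2 = Th_out - Tc_in = 135 - 23 = 112
LMTD = (dT1 - dT2) / ln(dT1/dT2)
LMTD = (67 - 112) / ln(67/112)
LMTD = 87.58 K


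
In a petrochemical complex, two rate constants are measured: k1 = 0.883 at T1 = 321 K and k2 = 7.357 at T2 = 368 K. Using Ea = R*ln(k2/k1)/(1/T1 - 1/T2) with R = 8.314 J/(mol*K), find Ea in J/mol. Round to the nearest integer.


Ea = R * ln(k2/k1) / (1/T1 - 1/T2)
ln(k2/k1) = ln(7.357/0.883) = 2.1200823
1/T1 - 1/T2 = 1/321 - 1/368 = 0.000397873493
Ea = 8.314 * 2.1200823 / 0.000397873493
Ea = 44301 J/mol


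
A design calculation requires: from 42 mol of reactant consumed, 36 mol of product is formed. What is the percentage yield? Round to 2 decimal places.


Yield = (moles product / moles consumed) * 100%
Yield = (36 / 42) * 100
Yield = 0.8571 * 100
Yield = 85.71%


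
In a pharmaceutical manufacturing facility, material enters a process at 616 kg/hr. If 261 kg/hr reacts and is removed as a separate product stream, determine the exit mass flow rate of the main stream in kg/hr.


Steady-state mass balance on the main outlet: F_out = F_in - F_removed
F_out = 616 - 261
F_out = 355 kg/hr


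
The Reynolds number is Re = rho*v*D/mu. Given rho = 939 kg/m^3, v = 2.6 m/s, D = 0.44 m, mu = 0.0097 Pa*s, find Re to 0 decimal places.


Re = rho * v * D / mu
Re = 939 * 2.6 * 0.44 / 0.0097
Re = 1074.216 / 0.0097
Re = 110744


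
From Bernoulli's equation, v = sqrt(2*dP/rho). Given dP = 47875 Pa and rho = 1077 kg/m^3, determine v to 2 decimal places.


v = sqrt(2*dP/rho)
v = sqrt(2*47875/1077)
v = sqrt(88.904364)
v = 9.43 m/s


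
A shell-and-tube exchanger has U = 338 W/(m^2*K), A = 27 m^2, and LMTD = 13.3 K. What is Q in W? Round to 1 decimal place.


Q = U * A * LMTD
Q = 338 * 27 * 13.3
Q = 121375.8 W


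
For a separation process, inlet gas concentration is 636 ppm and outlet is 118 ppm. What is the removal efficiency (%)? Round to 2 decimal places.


Efficiency = (G_in - G_out) / G_in * 100%
Efficiency = (636 - 118) / 636 * 100
Efficiency = 518 / 636 * 100
Efficiency = 81.45%


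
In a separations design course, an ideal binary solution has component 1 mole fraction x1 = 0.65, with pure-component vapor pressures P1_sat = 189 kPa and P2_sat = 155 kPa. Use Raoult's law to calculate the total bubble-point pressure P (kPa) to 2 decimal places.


P = x1*P1_sat + x2*P2_sat
x2 = 1 - x1 = 1 - 0.65 = 0.35
P = 0.65*189 + 0.35*155
P = 122.85 + 54.25
P = 177.10 kPa


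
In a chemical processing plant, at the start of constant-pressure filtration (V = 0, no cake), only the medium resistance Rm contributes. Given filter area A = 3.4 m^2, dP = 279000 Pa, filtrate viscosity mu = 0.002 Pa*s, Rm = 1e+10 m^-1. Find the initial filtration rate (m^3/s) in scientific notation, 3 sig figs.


rate = A * dP / (mu * Rm)
rate = 3.4 * 279000 / (0.002 * 1e+10)
rate = 948600.0 / 2.000e+07
rate = 4.74e-02 m^3/s


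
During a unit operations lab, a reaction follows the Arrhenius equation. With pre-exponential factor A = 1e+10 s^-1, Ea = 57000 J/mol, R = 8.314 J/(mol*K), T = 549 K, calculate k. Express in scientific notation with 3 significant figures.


k = A * exp(-Ea/(R*T))
k = 1e+10 * exp(-57000 / (8.314 * 549))
k = 1e+10 * exp(-12.487989)
k = 3.77e+04


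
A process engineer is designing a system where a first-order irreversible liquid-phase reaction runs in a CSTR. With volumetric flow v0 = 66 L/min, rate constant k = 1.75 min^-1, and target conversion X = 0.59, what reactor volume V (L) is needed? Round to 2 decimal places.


V = v0 * X / (k * (1 - X))
V = 66 * 0.59 / (1.75 * (1 - 0.59))
V = 38.94 / (1.75 * 0.41)
V = 38.94 / 0.7175
V = 54.27 L


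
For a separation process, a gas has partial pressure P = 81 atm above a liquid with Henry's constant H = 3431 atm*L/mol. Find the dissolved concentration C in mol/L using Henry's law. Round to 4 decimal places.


C = P / H
C = 81 / 3431
C = 0.0236 mol/L


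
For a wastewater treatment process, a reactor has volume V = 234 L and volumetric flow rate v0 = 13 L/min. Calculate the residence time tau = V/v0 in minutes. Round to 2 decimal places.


tau = V / v0
tau = 234 / 13
tau = 18.00 min


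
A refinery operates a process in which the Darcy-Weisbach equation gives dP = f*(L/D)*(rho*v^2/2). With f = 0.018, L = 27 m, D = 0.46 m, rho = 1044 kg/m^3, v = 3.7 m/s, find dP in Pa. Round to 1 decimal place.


dP = f * (L/D) * (rho*v^2/2)
dP = 0.018 * (27/0.46) * (1044*3.7^2/2)
L/D = 58.69565217
rho*v^2/2 = 1044*13.69/2 = 7146.18
dP = 0.018 * 58.69565217 * 7146.18
dP = 7550.1 Pa


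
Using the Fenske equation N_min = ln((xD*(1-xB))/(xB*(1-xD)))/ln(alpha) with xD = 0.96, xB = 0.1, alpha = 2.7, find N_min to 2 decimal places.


N_min = ln((xD*(1-xB))/(xB*(1-xD))) / ln(alpha)
Numerator inside ln: 0.864 / 0.004 = 216.0
ln(216.0) = 5.375278
ln(alpha) = ln(2.7) = 0.993252
N_min = 5.375278 / 0.993252 = 5.41


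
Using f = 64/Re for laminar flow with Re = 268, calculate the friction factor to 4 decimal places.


f = 64 / Re
f = 64 / 268
f = 0.2388


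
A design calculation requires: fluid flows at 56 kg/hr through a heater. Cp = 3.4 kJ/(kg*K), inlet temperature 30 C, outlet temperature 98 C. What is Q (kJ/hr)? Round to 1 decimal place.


Q = m_dot * Cp * (T2 - T1)
Q = 56 * 3.4 * (98 - 30)
Q = 56 * 3.4 * 68
Q = 12947.2 kJ/hr


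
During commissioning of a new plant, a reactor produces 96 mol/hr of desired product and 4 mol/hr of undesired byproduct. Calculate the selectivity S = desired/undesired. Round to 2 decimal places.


S = desired product rate / undesired product rate
S = 96 / 4
S = 24.00


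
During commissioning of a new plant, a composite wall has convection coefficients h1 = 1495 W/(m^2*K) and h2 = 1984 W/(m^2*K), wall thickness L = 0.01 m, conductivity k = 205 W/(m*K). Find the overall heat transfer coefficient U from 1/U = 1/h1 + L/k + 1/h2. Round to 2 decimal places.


1/U = 1/h1 + L/k + 1/h2
1/U = 1/1495 + 0.01/205 + 1/1984
1/U = 0.0006688963 + 4.87805e-05 + 0.0005040323
1/U = 0.0012217091
U = 818.53 W/(m^2*K)


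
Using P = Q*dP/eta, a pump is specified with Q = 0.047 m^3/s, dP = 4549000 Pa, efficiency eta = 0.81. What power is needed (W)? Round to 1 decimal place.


P = Q * dP / eta
P = 0.047 * 4549000 / 0.81
P = 213803.0 / 0.81
P = 263954.3 W


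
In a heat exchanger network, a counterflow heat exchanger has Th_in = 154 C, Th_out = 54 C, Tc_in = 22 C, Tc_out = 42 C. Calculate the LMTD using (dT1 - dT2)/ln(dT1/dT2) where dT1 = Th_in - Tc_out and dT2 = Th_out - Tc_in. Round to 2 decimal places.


dT1 = Th_in - Tc_out = 154 - 42 = 112
dT2 = Th_out - Tc_in = 54 - 22 = 32
LMTD = (dT1 - dT2) / ln(dT1/dT2)
LMTD = (112 - 32) / ln(112/32)
LMTD = 63.86 K


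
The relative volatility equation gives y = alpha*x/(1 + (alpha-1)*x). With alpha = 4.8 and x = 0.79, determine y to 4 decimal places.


y = alpha*x / (1 + (alpha-1)*x)
y = 4.8*0.79 / (1 + (4.8-1)*0.79)
y = 3.792 / (1 + 3.002)
y = 3.792 / 4.002
y = 0.9475


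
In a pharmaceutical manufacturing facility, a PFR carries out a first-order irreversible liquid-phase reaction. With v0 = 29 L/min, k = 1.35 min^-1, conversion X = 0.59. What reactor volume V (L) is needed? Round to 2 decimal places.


V = (v0/k) * ln(1/(1-X))
V = (29/1.35) * ln(1/(1-0.59))
V = 21.481481 * ln(2.439024)
V = 21.481481 * 0.891598
V = 19.15 L


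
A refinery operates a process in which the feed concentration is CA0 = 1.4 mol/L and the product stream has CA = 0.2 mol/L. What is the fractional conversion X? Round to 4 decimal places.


X = (CA0 - CA) / CA0
X = (1.4 - 0.2) / 1.4
X = 1.2 / 1.4
X = 0.8571


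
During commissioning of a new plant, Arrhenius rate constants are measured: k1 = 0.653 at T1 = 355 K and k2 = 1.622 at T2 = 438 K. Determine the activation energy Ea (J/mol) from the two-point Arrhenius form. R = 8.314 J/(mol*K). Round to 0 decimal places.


Ea = R * ln(k2/k1) / (1/T1 - 1/T2)
ln(k2/k1) = ln(1.622/0.653) = 0.9098381
1/T1 - 1/T2 = 1/355 - 1/438 = 0.000533796386
Ea = 8.314 * 0.9098381 / 0.000533796386
Ea = 14171 J/mol


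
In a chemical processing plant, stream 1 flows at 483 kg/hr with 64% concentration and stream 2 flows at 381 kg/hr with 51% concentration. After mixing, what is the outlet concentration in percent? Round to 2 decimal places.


Mass balance on solute: F1*x1 + F2*x2 = F3*x3
F3 = F1 + F2 = 483 + 381 = 864 kg/hr
x3 = (F1*x1 + F2*x2)/F3
x3 = (483*0.64 + 381*0.51) / 864
x3 = 58.27%


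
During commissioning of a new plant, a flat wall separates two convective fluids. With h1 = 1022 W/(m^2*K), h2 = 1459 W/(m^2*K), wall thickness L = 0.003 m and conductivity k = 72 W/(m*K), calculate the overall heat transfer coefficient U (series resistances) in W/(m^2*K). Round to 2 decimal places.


1/U = 1/h1 + L/k + 1/h2
1/U = 1/1022 + 0.003/72 + 1/1459
1/U = 0.0009784736 + 4.16667e-05 + 0.000685401
1/U = 0.0017055413
U = 586.32 W/(m^2*K)


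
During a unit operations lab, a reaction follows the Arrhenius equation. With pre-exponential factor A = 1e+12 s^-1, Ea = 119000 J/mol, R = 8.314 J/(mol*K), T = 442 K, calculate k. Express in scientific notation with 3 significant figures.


k = A * exp(-Ea/(R*T))
k = 1e+12 * exp(-119000 / (8.314 * 442))
k = 1e+12 * exp(-32.38282)
k = 8.64e-03


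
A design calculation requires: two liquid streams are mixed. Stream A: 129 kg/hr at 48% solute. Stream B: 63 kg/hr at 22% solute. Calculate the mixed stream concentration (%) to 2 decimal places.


Mass balance on solute: F1*x1 + F2*x2 = F3*x3
F3 = F1 + F2 = 129 + 63 = 192 kg/hr
x3 = (F1*x1 + F2*x2)/F3
x3 = (129*0.48 + 63*0.22) / 192
x3 = 39.47%


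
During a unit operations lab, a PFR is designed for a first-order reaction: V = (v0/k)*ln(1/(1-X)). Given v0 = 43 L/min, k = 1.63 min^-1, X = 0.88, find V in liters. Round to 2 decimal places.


V = (v0/k) * ln(1/(1-X))
V = (43/1.63) * ln(1/(1-0.88))
V = 26.380368 * ln(8.333333)
V = 26.380368 * 2.120263
V = 55.93 L


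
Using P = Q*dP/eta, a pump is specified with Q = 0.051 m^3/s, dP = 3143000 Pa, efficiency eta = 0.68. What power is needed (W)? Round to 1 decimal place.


P = Q * dP / eta
P = 0.051 * 3143000 / 0.68
P = 160293.0 / 0.68
P = 235725.0 W


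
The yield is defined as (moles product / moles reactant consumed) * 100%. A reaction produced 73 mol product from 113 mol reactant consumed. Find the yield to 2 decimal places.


Yield = (moles product / moles consumed) * 100%
Yield = (73 / 113) * 100
Yield = 0.646 * 100
Yield = 64.60%


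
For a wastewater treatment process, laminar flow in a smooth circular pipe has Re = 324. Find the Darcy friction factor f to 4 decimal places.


f = 64 / Re
f = 64 / 324
f = 0.1975


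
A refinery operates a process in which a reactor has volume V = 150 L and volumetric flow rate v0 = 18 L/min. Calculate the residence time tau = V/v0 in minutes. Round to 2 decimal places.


tau = V / v0
tau = 150 / 18
tau = 8.33 min


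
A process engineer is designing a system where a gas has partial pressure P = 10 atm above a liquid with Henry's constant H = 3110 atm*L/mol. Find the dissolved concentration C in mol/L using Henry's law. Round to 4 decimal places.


C = P / H
C = 10 / 3110
C = 0.0032 mol/L


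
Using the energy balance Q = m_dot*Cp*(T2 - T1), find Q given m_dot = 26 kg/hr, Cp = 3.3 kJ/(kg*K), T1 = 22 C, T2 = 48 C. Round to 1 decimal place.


Q = m_dot * Cp * (T2 - T1)
Q = 26 * 3.3 * (48 - 22)
Q = 26 * 3.3 * 26
Q = 2230.8 kJ/hr


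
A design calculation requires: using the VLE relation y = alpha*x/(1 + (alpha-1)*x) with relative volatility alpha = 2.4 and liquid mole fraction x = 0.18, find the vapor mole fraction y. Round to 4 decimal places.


y = alpha*x / (1 + (alpha-1)*x)
y = 2.4*0.18 / (1 + (2.4-1)*0.18)
y = 0.432 / (1 + 0.252)
y = 0.432 / 1.252
y = 0.3450


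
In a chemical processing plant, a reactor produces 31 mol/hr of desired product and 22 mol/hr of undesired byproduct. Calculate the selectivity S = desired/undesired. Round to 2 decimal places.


S = desired product rate / undesired product rate
S = 31 / 22
S = 1.41


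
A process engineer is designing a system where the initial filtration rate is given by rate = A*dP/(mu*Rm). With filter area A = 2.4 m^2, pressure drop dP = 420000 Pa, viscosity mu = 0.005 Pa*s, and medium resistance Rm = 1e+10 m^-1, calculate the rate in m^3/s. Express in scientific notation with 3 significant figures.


rate = A * dP / (mu * Rm)
rate = 2.4 * 420000 / (0.005 * 1e+10)
rate = 1008000.0 / 5.000e+07
rate = 2.02e-02 m^3/s


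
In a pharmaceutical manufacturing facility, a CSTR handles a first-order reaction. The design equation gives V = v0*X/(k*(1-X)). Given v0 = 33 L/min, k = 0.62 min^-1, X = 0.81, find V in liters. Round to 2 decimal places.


V = v0 * X / (k * (1 - X))
V = 33 * 0.81 / (0.62 * (1 - 0.81))
V = 26.73 / (0.62 * 0.19)
V = 26.73 / 0.1178
V = 226.91 L


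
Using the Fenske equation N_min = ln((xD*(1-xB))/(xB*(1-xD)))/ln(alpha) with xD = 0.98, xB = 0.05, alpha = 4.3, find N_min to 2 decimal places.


N_min = ln((xD*(1-xB))/(xB*(1-xD))) / ln(alpha)
Numerator inside ln: 0.931 / 0.001 = 931.0
ln(931.0) = 6.836259
ln(alpha) = ln(4.3) = 1.458615
N_min = 6.836259 / 1.458615 = 4.69


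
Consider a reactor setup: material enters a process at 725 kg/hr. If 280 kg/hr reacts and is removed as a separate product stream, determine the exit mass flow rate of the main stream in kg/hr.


Steady-state mass balance on the main outlet: F_out = F_in - F_removed
F_out = 725 - 280
F_out = 445 kg/hr


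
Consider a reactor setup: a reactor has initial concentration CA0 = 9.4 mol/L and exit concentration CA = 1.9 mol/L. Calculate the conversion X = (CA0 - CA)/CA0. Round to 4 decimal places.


X = (CA0 - CA) / CA0
X = (9.4 - 1.9) / 9.4
X = 7.5 / 9.4
X = 0.7979


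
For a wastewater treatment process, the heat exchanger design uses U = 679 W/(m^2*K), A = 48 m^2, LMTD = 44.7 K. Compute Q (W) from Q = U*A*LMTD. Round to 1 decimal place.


Q = U * A * LMTD
Q = 679 * 48 * 44.7
Q = 1456862.4 W


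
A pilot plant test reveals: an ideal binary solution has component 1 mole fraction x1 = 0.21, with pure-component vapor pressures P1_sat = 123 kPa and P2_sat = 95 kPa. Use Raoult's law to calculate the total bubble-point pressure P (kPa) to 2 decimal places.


P = x1*P1_sat + x2*P2_sat
x2 = 1 - x1 = 1 - 0.21 = 0.79
P = 0.21*123 + 0.79*95
P = 25.83 + 75.05
P = 100.88 kPa


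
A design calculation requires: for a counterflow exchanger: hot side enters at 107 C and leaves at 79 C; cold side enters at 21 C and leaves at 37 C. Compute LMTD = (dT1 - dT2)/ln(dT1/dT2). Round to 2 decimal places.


dT1 = Th_in - Tc_out = 107 - 37 = 70
dT2 = Th_out - Tc_in = 79 - 21 = 58
LMTD = (dT1 - dT2) / ln(dT1/dT2)
LMTD = (70 - 58) / ln(70/58)
LMTD = 63.81 K


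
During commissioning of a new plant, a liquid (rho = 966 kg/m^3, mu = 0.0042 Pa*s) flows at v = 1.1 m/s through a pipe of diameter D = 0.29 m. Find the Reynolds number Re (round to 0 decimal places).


Re = rho * v * D / mu
Re = 966 * 1.1 * 0.29 / 0.0042
Re = 308.154 / 0.0042
Re = 73370


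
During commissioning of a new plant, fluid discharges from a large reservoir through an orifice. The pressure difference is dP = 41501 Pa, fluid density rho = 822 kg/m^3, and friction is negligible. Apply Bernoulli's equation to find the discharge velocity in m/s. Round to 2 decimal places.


v = sqrt(2*dP/rho)
v = sqrt(2*41501/822)
v = sqrt(100.975669)
v = 10.05 m/s


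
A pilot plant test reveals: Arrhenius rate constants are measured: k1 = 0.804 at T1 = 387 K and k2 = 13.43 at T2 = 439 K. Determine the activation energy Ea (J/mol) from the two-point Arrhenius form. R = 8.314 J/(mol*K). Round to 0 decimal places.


Ea = R * ln(k2/k1) / (1/T1 - 1/T2)
ln(k2/k1) = ln(13.43/0.804) = 2.815647
1/T1 - 1/T2 = 1/387 - 1/439 = 0.000306075
Ea = 8.314 * 2.815647 / 0.000306075
Ea = 76482 J/mol


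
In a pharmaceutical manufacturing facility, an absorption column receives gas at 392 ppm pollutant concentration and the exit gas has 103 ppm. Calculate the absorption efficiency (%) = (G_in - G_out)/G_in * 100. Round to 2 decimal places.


Efficiency = (G_in - G_out) / G_in * 100%
Efficiency = (392 - 103) / 392 * 100
Efficiency = 289 / 392 * 100
Efficiency = 73.72%


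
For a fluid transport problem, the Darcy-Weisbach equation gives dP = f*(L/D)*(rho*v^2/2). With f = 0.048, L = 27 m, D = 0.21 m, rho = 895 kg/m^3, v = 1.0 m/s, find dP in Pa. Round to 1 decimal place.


dP = f * (L/D) * (rho*v^2/2)
dP = 0.048 * (27/0.21) * (895*1.0^2/2)
L/D = 128.57142857
rho*v^2/2 = 895*1.0/2 = 447.5
dP = 0.048 * 128.57142857 * 447.5
dP = 2761.7 Pa


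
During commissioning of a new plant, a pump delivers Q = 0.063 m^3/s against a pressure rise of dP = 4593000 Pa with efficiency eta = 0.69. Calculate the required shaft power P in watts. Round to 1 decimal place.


P = Q * dP / eta
P = 0.063 * 4593000 / 0.69
P = 289359.0 / 0.69
P = 419360.9 W


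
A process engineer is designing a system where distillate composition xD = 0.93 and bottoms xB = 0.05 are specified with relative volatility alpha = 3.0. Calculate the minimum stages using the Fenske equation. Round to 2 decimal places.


N_min = ln((xD*(1-xB))/(xB*(1-xD))) / ln(alpha)
Numerator inside ln: 0.8835 / 0.0035 = 252.428571
ln(252.428571) = 5.531128
ln(alpha) = ln(3.0) = 1.098612
N_min = 5.531128 / 1.098612 = 5.03


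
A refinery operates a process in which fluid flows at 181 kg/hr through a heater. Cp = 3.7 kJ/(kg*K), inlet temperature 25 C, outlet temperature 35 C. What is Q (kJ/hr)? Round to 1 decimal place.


Q = m_dot * Cp * (T2 - T1)
Q = 181 * 3.7 * (35 - 25)
Q = 181 * 3.7 * 10
Q = 6697.0 kJ/hr


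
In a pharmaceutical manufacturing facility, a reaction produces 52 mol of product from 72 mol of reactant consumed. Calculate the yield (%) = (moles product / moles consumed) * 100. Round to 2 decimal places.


Yield = (moles product / moles consumed) * 100%
Yield = (52 / 72) * 100
Yield = 0.7222 * 100
Yield = 72.22%


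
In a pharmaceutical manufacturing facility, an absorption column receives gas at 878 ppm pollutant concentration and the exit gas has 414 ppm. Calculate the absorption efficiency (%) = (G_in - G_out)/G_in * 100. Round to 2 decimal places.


Efficiency = (G_in - G_out) / G_in * 100%
Efficiency = (878 - 414) / 878 * 100
Efficiency = 464 / 878 * 100
Efficiency = 52.85%


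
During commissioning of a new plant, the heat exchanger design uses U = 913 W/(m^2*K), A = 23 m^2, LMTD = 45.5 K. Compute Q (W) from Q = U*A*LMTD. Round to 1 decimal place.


Q = U * A * LMTD
Q = 913 * 23 * 45.5
Q = 955454.5 W


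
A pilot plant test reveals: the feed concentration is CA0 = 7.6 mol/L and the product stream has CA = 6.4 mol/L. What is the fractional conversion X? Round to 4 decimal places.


X = (CA0 - CA) / CA0
X = (7.6 - 6.4) / 7.6
X = 1.2 / 7.6
X = 0.1579


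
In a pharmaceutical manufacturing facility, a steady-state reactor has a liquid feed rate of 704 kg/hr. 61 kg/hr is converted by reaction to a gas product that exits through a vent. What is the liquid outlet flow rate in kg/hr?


Steady-state mass balance on the main outlet: F_out = F_in - F_removed
F_out = 704 - 61
F_out = 643 kg/hr


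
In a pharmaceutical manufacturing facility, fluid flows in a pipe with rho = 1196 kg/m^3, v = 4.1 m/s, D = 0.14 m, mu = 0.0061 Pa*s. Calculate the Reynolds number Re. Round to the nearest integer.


Re = rho * v * D / mu
Re = 1196 * 4.1 * 0.14 / 0.0061
Re = 686.504 / 0.0061
Re = 112542


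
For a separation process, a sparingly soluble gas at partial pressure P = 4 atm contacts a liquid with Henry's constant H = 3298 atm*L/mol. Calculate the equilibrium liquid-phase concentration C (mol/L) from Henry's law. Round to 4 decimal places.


C = P / H
C = 4 / 3298
C = 0.0012 mol/L


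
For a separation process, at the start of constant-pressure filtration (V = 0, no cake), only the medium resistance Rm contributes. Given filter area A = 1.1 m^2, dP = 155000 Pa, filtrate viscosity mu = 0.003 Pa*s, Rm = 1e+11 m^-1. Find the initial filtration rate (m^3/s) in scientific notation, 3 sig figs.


rate = A * dP / (mu * Rm)
rate = 1.1 * 155000 / (0.003 * 1e+11)
rate = 170500.0 / 3.000e+08
rate = 5.68e-04 m^3/s


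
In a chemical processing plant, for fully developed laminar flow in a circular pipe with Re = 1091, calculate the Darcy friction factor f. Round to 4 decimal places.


f = 64 / Re
f = 64 / 1091
f = 0.0587


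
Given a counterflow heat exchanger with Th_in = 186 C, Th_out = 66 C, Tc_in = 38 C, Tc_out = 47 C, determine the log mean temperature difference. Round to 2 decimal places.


dT1 = Th_in - Tc_out = 186 - 47 = 139
dT2 = Th_out - Tc_in = 66 - 38 = 28
LMTD = (dT1 - dT2) / ln(dT1/dT2)
LMTD = (139 - 28) / ln(139/28)
LMTD = 69.28 K


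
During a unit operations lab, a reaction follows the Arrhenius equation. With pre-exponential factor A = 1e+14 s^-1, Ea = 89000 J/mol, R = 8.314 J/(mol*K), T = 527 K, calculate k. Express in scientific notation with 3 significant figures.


k = A * exp(-Ea/(R*T))
k = 1e+14 * exp(-89000 / (8.314 * 527))
k = 1e+14 * exp(-20.31278)
k = 1.51e+05


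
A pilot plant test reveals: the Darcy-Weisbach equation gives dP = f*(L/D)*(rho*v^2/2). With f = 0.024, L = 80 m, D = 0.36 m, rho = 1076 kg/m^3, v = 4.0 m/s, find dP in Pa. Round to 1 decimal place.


dP = f * (L/D) * (rho*v^2/2)
dP = 0.024 * (80/0.36) * (1076*4.0^2/2)
L/D = 222.22222222
rho*v^2/2 = 1076*16.0/2 = 8608.0
dP = 0.024 * 222.22222222 * 8608.0
dP = 45909.3 Pa


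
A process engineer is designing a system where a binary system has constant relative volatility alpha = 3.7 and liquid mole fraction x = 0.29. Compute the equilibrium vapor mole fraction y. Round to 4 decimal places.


y = alpha*x / (1 + (alpha-1)*x)
y = 3.7*0.29 / (1 + (3.7-1)*0.29)
y = 1.073 / (1 + 0.783)
y = 1.073 / 1.783
y = 0.6018


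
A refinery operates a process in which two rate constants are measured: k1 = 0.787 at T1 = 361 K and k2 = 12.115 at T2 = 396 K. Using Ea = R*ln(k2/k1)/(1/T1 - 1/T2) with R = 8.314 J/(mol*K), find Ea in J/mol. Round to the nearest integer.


Ea = R * ln(k2/k1) / (1/T1 - 1/T2)
ln(k2/k1) = ln(12.115/0.787) = 2.7339714
1/T1 - 1/T2 = 1/361 - 1/396 = 0.000244830577
Ea = 8.314 * 2.7339714 / 0.000244830577
Ea = 92841 J/mol


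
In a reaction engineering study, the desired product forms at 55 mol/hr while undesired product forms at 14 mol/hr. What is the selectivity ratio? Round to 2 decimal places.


S = desired product rate / undesired product rate
S = 55 / 14
S = 3.93


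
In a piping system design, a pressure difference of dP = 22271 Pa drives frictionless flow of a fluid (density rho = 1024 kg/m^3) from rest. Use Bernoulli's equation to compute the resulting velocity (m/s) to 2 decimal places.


v = sqrt(2*dP/rho)
v = sqrt(2*22271/1024)
v = sqrt(43.498047)
v = 6.60 m/s


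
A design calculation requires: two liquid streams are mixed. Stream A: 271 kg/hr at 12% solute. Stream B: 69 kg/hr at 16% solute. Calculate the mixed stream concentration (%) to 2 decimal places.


Mass balance on solute: F1*x1 + F2*x2 = F3*x3
F3 = F1 + F2 = 271 + 69 = 340 kg/hr
x3 = (F1*x1 + F2*x2)/F3
x3 = (271*0.12 + 69*0.16) / 340
x3 = 12.81%


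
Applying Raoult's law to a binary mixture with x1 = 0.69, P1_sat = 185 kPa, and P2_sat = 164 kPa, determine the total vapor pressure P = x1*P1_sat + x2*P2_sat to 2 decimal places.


P = x1*P1_sat + x2*P2_sat
x2 = 1 - x1 = 1 - 0.69 = 0.31
P = 0.69*185 + 0.31*164
P = 127.65 + 50.84
P = 178.49 kPa


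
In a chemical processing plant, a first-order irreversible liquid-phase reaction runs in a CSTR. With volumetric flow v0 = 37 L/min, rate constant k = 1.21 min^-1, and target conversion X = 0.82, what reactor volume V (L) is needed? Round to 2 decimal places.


V = v0 * X / (k * (1 - X))
V = 37 * 0.82 / (1.21 * (1 - 0.82))
V = 30.34 / (1.21 * 0.18)
V = 30.34 / 0.2178
V = 139.30 L


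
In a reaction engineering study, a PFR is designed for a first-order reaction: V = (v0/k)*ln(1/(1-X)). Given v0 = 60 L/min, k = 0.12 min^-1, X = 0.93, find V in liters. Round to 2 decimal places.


V = (v0/k) * ln(1/(1-X))
V = (60/0.12) * ln(1/(1-0.93))
V = 500.0 * ln(14.285714)
V = 500.0 * 2.65926
V = 1329.63 L


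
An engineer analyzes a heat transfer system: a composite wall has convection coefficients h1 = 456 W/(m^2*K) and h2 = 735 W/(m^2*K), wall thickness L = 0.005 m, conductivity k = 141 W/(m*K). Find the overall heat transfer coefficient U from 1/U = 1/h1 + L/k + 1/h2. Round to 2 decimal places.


1/U = 1/h1 + L/k + 1/h2
1/U = 1/456 + 0.005/141 + 1/735
1/U = 0.0021929825 + 3.5461e-05 + 0.0013605442
1/U = 0.0035889877
U = 278.63 W/(m^2*K)


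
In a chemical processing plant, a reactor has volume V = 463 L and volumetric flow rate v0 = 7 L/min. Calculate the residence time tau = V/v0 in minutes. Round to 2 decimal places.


tau = V / v0
tau = 463 / 7
tau = 66.14 min


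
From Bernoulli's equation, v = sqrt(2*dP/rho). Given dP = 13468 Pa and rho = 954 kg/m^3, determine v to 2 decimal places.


v = sqrt(2*dP/rho)
v = sqrt(2*13468/954)
v = sqrt(28.234801)
v = 5.31 m/s


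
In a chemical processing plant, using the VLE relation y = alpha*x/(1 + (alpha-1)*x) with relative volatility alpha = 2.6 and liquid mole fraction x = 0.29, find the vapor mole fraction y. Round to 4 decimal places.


y = alpha*x / (1 + (alpha-1)*x)
y = 2.6*0.29 / (1 + (2.6-1)*0.29)
y = 0.754 / (1 + 0.464)
y = 0.754 / 1.464
y = 0.5150


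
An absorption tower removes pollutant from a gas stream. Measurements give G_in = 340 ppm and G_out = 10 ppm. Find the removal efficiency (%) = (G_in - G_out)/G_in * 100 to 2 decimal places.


Efficiency = (G_in - G_out) / G_in * 100%
Efficiency = (340 - 10) / 340 * 100
Efficiency = 330 / 340 * 100
Efficiency = 97.06%


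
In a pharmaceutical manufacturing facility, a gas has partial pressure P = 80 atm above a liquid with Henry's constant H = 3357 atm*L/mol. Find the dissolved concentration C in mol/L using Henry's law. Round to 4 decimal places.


C = P / H
C = 80 / 3357
C = 0.0238 mol/L


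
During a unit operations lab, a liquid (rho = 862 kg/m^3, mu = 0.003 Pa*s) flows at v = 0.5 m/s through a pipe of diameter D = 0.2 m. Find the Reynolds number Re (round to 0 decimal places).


Re = rho * v * D / mu
Re = 862 * 0.5 * 0.2 / 0.003
Re = 86.2 / 0.003
Re = 28733


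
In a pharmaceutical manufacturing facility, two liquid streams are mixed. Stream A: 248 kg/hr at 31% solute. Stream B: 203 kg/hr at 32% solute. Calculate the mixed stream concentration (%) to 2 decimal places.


Mass balance on solute: F1*x1 + F2*x2 = F3*x3
F3 = F1 + F2 = 248 + 203 = 451 kg/hr
x3 = (F1*x1 + F2*x2)/F3
x3 = (248*0.31 + 203*0.32) / 451
x3 = 31.45%
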